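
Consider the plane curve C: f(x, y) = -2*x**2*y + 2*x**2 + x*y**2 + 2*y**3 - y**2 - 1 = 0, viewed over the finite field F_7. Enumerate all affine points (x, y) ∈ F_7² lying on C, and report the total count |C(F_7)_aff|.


Affine F_7-points: {(0, 1), (0, 5), (1, 3), (2, 0), (2, 4), (2, 6), (3, 3), (3, 4), (3, 6), (4, 5), (5, 0)}; count = 11.

For each of the 49 pairs (x, y) ∈ F_7², evaluate f(x, y) mod 7. Record the zeros.
  x = 0: [0↦6, 1↦0, 2↦4, 3↦2, 4↦6, 5↦0, 6↦3]  zeros at y ∈ {1, 5}
  x = 1: [0↦1, 1↦1, 2↦6, 3↦0, 4↦2, 5↦3, 6↦1]  zeros at y ∈ {3}
  x = 2: [0↦0, 1↦2, 2↦4, 3↦4, 4↦0, 5↦4, 6↦0]  zeros at y ∈ {0, 4, 6}
  x = 3: [0↦3, 1↦3, 2↦5, 3↦0, 4↦0, 5↦3, 6↦0]  zeros at y ∈ {3, 4, 6}
  x = 4: [0↦3, 1↦4, 2↦2, 3↦2, 4↦2, 5↦0, 6↦1]  zeros at y ∈ {5}
  x = 5: [0↦0, 1↦5, 2↦2, 3↦3, 4↦6, 5↦2, 6↦3]  zeros at y ∈ {0}
  x = 6: [0↦1, 1↦6, 2↦5, 3↦3, 4↦5, 5↦2, 6↦6]  zeros at y ∈ ∅
Collecting zeros: affine points = {(0, 1), (0, 5), (1, 3), (2, 0), (2, 4), (2, 6), (3, 3), (3, 4), (3, 6), (4, 5), (5, 0)}.
Total count |C(F_7)_aff| = 11.


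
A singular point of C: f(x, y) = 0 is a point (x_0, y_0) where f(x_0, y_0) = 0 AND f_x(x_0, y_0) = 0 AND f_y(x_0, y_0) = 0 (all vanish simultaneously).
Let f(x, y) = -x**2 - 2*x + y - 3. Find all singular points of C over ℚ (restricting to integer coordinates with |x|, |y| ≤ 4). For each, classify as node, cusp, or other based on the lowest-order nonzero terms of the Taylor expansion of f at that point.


No singular points in the scanned grid; C is smooth there.

Compute partial derivatives:
  f_x = -2*x - 2.
  f_y = 1.
f_y = 1 is a nonzero constant, so f_y never vanishes: no point (x, y) can satisfy f = f_x = f_y = 0. In particular no (x, y) ∈ {−4, ..., 4}² is singular; the curve is smooth.


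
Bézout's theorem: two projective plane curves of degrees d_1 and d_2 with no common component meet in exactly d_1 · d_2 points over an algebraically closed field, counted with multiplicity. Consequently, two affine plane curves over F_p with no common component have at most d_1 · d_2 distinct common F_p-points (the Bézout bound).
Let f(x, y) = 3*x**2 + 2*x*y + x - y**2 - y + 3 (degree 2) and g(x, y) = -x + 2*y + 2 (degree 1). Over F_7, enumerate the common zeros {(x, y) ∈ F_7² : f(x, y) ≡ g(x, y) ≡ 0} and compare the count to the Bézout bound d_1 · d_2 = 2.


Common zeros: ∅; count = 0; Bézout bound = 2.

deg(f) = 2, deg(g) = 1, so Bézout bound = 2.
Scan x ∈ F_7. For each x, list the y ∈ F_7 with f(x, y) ≡ 0 and those with g(x, y) ≡ 0 (mod 7); the common zeros in that column are the intersection.
  x = 0: f ≡ 0 at y ∈ ∅; g ≡ 0 at y ∈ {6}; common: ∅.
  x = 1: f ≡ 0 at y ∈ {0, 1}; g ≡ 0 at y ∈ {3}; common: ∅.
  x = 2: f ≡ 0 at y ∈ {5}; g ≡ 0 at y ∈ {0}; common: ∅.
  x = 3: f ≡ 0 at y ∈ ∅; g ≡ 0 at y ∈ {4}; common: ∅.
  x = 4: f ≡ 0 at y ∈ ∅; g ≡ 0 at y ∈ {1}; common: ∅.
  x = 5: f ≡ 0 at y ∈ {1}; g ≡ 0 at y ∈ {5}; common: ∅.
  x = 6: f ≡ 0 at y ∈ {5, 6}; g ≡ 0 at y ∈ {2}; common: ∅.
Collecting: common zeros = ∅, so the count is 0.
Comparison with the Bézout bound: 0 ≤ 2 = deg(f)·deg(g), as expected for curves with no common component (the affine F_7-count falls short of the bound because intersections may lie at infinity, over extension fields, or carry multiplicity).


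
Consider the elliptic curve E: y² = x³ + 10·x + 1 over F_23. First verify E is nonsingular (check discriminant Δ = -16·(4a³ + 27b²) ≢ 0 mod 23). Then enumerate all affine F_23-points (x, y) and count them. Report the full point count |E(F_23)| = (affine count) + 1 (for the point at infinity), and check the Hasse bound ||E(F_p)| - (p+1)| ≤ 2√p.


Affine points = {(0, 1), (0, 22), (1, 9), (1, 14), (2, 11), (2, 12), (3, 9), (3, 14), (4, 6), (4, 17), (6, 1), (6, 22), (7, 0), (8, 8), (8, 15), (11, 4), (11, 19), (12, 3), (12, 20), (16, 5), (16, 18), (17, 1), (17, 22), (19, 9), (19, 14), (20, 6), (20, 17), (22, 6), (22, 17)}; affine count = 29; |E(F_23)| = 30.

Discriminant check: Δ ∝ 4a³ + 27b² = 4·10³ + 27·1² = 4·1000 + 27·1 ≡ 2 (mod 23). Nonzero ⇒ E is nonsingular.
For each x ∈ F_23, compute rhs = x³ + 10·x + 1 mod 23, then count y ∈ F_23 with y² ≡ rhs.
  x = 0: rhs = 1, matching y values: 1, 22 (2 points).
  x = 1: rhs = 12, matching y values: 9, 14 (2 points).
  x = 2: rhs = 6, matching y values: 11, 12 (2 points).
  x = 3: rhs = 12, matching y values: 9, 14 (2 points).
  x = 4: rhs = 13, matching y values: 6, 17 (2 points).
  x = 5: rhs = 15, matching y values: none (0 points).
  x = 6: rhs = 1, matching y values: 1, 22 (2 points).
  x = 7: rhs = 0, matching y values: 0 (1 points).
  x = 8: rhs = 18, matching y values: 8, 15 (2 points).
  x = 9: rhs = 15, matching y values: none (0 points).
  x = 10: rhs = 20, matching y values: none (0 points).
  x = 11: rhs = 16, matching y values: 4, 19 (2 points).
  x = 12: rhs = 9, matching y values: 3, 20 (2 points).
  x = 13: rhs = 5, matching y values: none (0 points).
  x = 14: rhs = 10, matching y values: none (0 points).
  x = 15: rhs = 7, matching y values: none (0 points).
  x = 16: rhs = 2, matching y values: 5, 18 (2 points).
  x = 17: rhs = 1, matching y values: 1, 22 (2 points).
  x = 18: rhs = 10, matching y values: none (0 points).
  x = 19: rhs = 12, matching y values: 9, 14 (2 points).
  x = 20: rhs = 13, matching y values: 6, 17 (2 points).
  x = 21: rhs = 19, matching y values: none (0 points).
  x = 22: rhs = 13, matching y values: 6, 17 (2 points).
Total affine count: 29.
Full point count |E(F_23)| = 29 + 1 = 30.
Hasse bound: |30 − (23+1)| = |6| = 6 ≤ 2√23 ≈ 9.5917 ✓.


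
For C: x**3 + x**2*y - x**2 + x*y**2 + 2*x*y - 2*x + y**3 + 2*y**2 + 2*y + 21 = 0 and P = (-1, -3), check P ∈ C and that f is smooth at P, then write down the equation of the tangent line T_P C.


Tangent line at P: 12*x + 22*y + 78 = 0.

Step 1: f(-1, -3) = 0, so P lies on C.
Step 2: partial derivatives
  f_x(x, y) = 3*x**2 + 2*x*y - 2*x + y**2 + 2*y - 2, f_y(x, y) = x**2 + 2*x*y + 2*x + 3*y**2 + 4*y + 2.
  f_x(P) = 12, f_y(P) = 22 (gradient nonzero, so P is smooth).
Step 3: tangent line at P: 12·(x − -1) + 22·(y − -3) = 0.
Expanding: 12*x + 22*y + 78 = 0.


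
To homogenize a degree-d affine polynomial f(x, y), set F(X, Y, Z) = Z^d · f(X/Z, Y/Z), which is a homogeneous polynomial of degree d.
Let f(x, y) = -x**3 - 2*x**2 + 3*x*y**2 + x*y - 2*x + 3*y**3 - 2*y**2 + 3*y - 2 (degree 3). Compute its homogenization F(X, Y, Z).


F(X, Y, Z) = -X**3 - 2*X**2*Z + 3*X*Y**2 + X*Y*Z - 2*X*Z**2 + 3*Y**3 - 2*Y**2*Z + 3*Y*Z**2 - 2*Z**3

deg(f) = 3.
Substitute x = X/Z, y = Y/Z into f, then multiply by Z^3.
  monomial -1·x^3·y^0 ↦ -1·X^3·Y^0·Z^0.
  monomial -2·x^2·y^0 ↦ -2·X^2·Y^0·Z^1.
  monomial 3·x^1·y^2 ↦ 3·X^1·Y^2·Z^0.
  monomial 1·x^1·y^1 ↦ 1·X^1·Y^1·Z^1.
  monomial -2·x^1·y^0 ↦ -2·X^1·Y^0·Z^2.
  monomial 3·x^0·y^3 ↦ 3·X^0·Y^3·Z^0.
  monomial -2·x^0·y^2 ↦ -2·X^0·Y^2·Z^1.
  monomial 3·x^0·y^1 ↦ 3·X^0·Y^1·Z^2.
  monomial -2·x^0·y^0 ↦ -2·X^0·Y^0·Z^3.
Collecting: F(X, Y, Z) = -X**3 - 2*X**2*Z + 3*X*Y**2 + X*Y*Z - 2*X*Z**2 + 3*Y**3 - 2*Y**2*Z + 3*Y*Z**2 - 2*Z**3.


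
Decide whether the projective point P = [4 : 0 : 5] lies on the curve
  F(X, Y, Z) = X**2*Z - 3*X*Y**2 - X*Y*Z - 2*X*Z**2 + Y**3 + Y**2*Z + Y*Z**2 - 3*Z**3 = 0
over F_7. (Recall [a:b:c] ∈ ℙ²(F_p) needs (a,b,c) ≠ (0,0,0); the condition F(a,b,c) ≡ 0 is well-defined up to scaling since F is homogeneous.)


F(4,0,5) ≡ 2 (mod 7); P is NOT on the curve.

Evaluate F(4, 0, 5) term-by-term (mod 7).
  X**2*Z ↦ 1·16·1·5 = 80
  -3*X*Y**2 ↦ -3·4·0·1 = 0
  -X*Y*Z ↦ -1·4·0·5 = 0
  -2*X*Z**2 ↦ -2·4·1·25 = -200
  Y**3 ↦ 1·1·0·1 = 0
  Y**2*Z ↦ 1·1·0·5 = 0
  Y*Z**2 ↦ 1·1·0·25 = 0
  -3*Z**3 ↦ -3·1·1·125 = -375
Sum: F(4, 0, 5) = (80) + (0) + (0) + (-200) + (0) + (0) + (0) + (-375) = -495.
Reducing mod 7: -495 ≡ 2 (mod 7).
Since F(a, b, c) ≡ 2 ≠ 0 (mod 7), P does NOT lie on the curve.


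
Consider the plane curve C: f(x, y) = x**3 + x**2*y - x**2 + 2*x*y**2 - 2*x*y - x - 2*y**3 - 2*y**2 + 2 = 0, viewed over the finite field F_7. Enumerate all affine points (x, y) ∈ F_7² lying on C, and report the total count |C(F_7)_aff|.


Affine F_7-points: {(0, 3), (1, 3), (2, 5), (3, 4), (4, 2), (4, 3), (4, 5)}; count = 7.

For each of the 49 pairs (x, y) ∈ F_7², evaluate f(x, y) mod 7. Record the zeros.
  x = 0: [0↦2, 1↦5, 2↦6, 3↦0, 4↦3, 5↦3, 6↦2]  zeros at y ∈ {3}
  x = 1: [0↦1, 1↦5, 2↦4, 3↦0, 4↦2, 5↦5, 6↦4]  zeros at y ∈ {3}
  x = 2: [0↦4, 1↦4, 2↦3, 3↦3, 4↦6, 5↦0, 6↦1]  zeros at y ∈ {5}
  x = 3: [0↦3, 1↦1, 2↦2, 3↦1, 4↦0, 5↦1, 6↦6]  zeros at y ∈ {4}
  x = 4: [0↦4, 1↦2, 2↦0, 3↦0, 4↦4, 5↦0, 6↦4]  zeros at y ∈ {2, 3, 5}
  x = 5: [0↦6, 1↦6, 2↦3, 3↦6, 4↦3, 5↦3, 6↦1]  zeros at y ∈ ∅
  x = 6: [0↦1, 1↦5, 2↦3, 3↦4, 4↦3, 5↦2, 6↦3]  zeros at y ∈ ∅
Collecting zeros: affine points = {(0, 3), (1, 3), (2, 5), (3, 4), (4, 2), (4, 3), (4, 5)}.
Total count |C(F_7)_aff| = 7.


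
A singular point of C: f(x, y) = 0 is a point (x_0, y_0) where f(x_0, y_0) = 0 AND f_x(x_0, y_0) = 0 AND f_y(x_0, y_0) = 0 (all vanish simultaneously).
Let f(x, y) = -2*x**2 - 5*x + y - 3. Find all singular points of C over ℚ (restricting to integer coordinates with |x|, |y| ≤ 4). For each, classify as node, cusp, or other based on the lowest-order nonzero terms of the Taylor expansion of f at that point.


No singular points in the scanned grid; C is smooth there.

Compute partial derivatives:
  f_x = -4*x - 5.
  f_y = 1.
f_y = 1 is a nonzero constant, so f_y never vanishes: no point (x, y) can satisfy f = f_x = f_y = 0. In particular no (x, y) ∈ {−4, ..., 4}² is singular; the curve is smooth.


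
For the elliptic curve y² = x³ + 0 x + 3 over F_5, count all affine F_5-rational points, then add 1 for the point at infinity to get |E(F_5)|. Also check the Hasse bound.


Affine points = {(1, 2), (1, 3), (2, 1), (2, 4), (3, 0)}; affine count = 5; |E(F_5)| = 6.

Discriminant check: Δ ∝ 4a³ + 27b² = 4·0³ + 27·3² = 4·0 + 27·9 ≡ 3 (mod 5). Nonzero ⇒ E is nonsingular.
For each x ∈ F_5, compute rhs = x³ + 0·x + 3 mod 5, then count y ∈ F_5 with y² ≡ rhs.
  x = 0: rhs = 3, matching y values: none (0 points).
  x = 1: rhs = 4, matching y values: 2, 3 (2 points).
  x = 2: rhs = 1, matching y values: 1, 4 (2 points).
  x = 3: rhs = 0, matching y values: 0 (1 points).
  x = 4: rhs = 2, matching y values: none (0 points).
Total affine count: 5.
Full point count |E(F_5)| = 5 + 1 = 6.
Hasse bound: |6 − (5+1)| = |0| = 0 ≤ 2√5 ≈ 4.4721 ✓.


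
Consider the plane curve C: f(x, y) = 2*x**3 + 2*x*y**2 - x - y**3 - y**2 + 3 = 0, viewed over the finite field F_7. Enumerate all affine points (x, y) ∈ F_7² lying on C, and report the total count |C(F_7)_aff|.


Affine F_7-points: {(0, 4), (0, 5), (1, 2), (1, 3), (2, 2), (2, 6), (3, 4), (4, 1), (4, 2), (4, 4), (6, 6)}; count = 11.

For each of the 49 pairs (x, y) ∈ F_7², evaluate f(x, y) mod 7. Record the zeros.
  x = 0: [0↦3, 1↦1, 2↦5, 3↦2, 4↦0, 5↦0, 6↦3]  zeros at y ∈ {4, 5}
  x = 1: [0↦4, 1↦4, 2↦0, 3↦0, 4↦5, 5↦2, 6↦6]  zeros at y ∈ {2, 3}
  x = 2: [0↦3, 1↦5, 2↦0, 3↦3, 4↦1, 5↦2, 6↦0]  zeros at y ∈ {2, 6}
  x = 3: [0↦5, 1↦2, 2↦3, 3↦2, 4↦0, 5↦5, 6↦4]  zeros at y ∈ {4}
  x = 4: [0↦1, 1↦0, 2↦0, 3↦2, 4↦0, 5↦2, 6↦2]  zeros at y ∈ {1, 2, 4}
  x = 5: [0↦3, 1↦4, 2↦3, 3↦1, 4↦6, 5↦5, 6↦6]  zeros at y ∈ ∅
  x = 6: [0↦2, 1↦5, 2↦3, 3↦4, 4↦2, 5↦5, 6↦0]  zeros at y ∈ {6}
Collecting zeros: affine points = {(0, 4), (0, 5), (1, 2), (1, 3), (2, 2), (2, 6), (3, 4), (4, 1), (4, 2), (4, 4), (6, 6)}.
Total count |C(F_7)_aff| = 11.


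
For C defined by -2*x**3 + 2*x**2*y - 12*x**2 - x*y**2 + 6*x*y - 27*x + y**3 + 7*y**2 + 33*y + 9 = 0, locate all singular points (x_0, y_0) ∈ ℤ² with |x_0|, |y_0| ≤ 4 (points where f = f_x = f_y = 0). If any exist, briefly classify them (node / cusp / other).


Singular points: {(-3, -3)}; classification: cusp.

Compute partial derivatives:
  f_x = -6*x**2 + 4*x*y - 24*x - y**2 + 6*y - 27.
  f_y = 2*x**2 - 2*x*y + 6*x + 3*y**2 + 14*y + 33.
Scan x_0 ∈ {−4, ..., 4}. For each x_0, f_y(x_0, y) is a polynomial in y; find its integer roots y ∈ {−4, ..., 4}, then test f_x and f at those candidates.
  x = -4: f_y(-4, y) = 3*y**2 + 22*y + 41; no integer root y with |y| ≤ 4.
  x = -3: f_y(-3, y) = 3*y**2 + 20*y + 33; vanishes at y ∈ {-3}. (-3, -3): f_x = 0, f = 0 — SINGULAR.
  x = -2: f_y(-2, y) = 3*y**2 + 18*y + 29; no integer root y with |y| ≤ 4.
  x = -1: f_y(-1, y) = 3*y**2 + 16*y + 29; no integer root y with |y| ≤ 4.
  x = 0: f_y(0, y) = 3*y**2 + 14*y + 33; no integer root y with |y| ≤ 4.
  x = 1: f_y(1, y) = 3*y**2 + 12*y + 41; no integer root y with |y| ≤ 4.
  x = 2: f_y(2, y) = 3*y**2 + 10*y + 53; no integer root y with |y| ≤ 4.
  x = 3: f_y(3, y) = 3*y**2 + 8*y + 69; no integer root y with |y| ≤ 4.
  x = 4: f_y(4, y) = 3*y**2 + 6*y + 89; no integer root y with |y| ≤ 4.
Only singular point on the grid: (-3, -3).
Classify: substitute x = -3 + u, y = -3 + v and expand: f = -2*u**3 + 2*u**2*v - u*v**2 + v**3 + v**2.
No constant or linear terms (consistent with a singular point). Quadratic part: v**2. Cubic part: -2*u**3 + 2*u**2*v - u*v**2 + v**3.
The quadratic part v**2 is a perfect square, so there is a single (double) tangent line v = 0, i.e. y = -3. Restricting the cubic part to that line (v = 0) leaves -2*u**3 ≠ 0, so f is not divisible by v and the branch is v² ≈ 2*u**3 to lowest order — this is a cusp.
Classification: cusp.


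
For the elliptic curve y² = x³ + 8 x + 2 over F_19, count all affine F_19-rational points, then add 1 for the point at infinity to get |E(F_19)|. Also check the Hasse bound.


Affine points = {(1, 7), (1, 12), (2, 8), (2, 11), (6, 0), (9, 9), (9, 10), (13, 2), (13, 17), (15, 1), (15, 18), (17, 4), (17, 15)}; affine count = 13; |E(F_19)| = 14.

Discriminant check: Δ ∝ 4a³ + 27b² = 4·8³ + 27·2² = 4·512 + 27·4 ≡ 9 (mod 19). Nonzero ⇒ E is nonsingular.
For each x ∈ F_19, compute rhs = x³ + 8·x + 2 mod 19, then count y ∈ F_19 with y² ≡ rhs.
  x = 0: rhs = 2, matching y values: none (0 points).
  x = 1: rhs = 11, matching y values: 7, 12 (2 points).
  x = 2: rhs = 7, matching y values: 8, 11 (2 points).
  x = 3: rhs = 15, matching y values: none (0 points).
  x = 4: rhs = 3, matching y values: none (0 points).
  x = 5: rhs = 15, matching y values: none (0 points).
  x = 6: rhs = 0, matching y values: 0 (1 points).
  x = 7: rhs = 2, matching y values: none (0 points).
  x = 8: rhs = 8, matching y values: none (0 points).
  x = 9: rhs = 5, matching y values: 9, 10 (2 points).
  x = 10: rhs = 18, matching y values: none (0 points).
  x = 11: rhs = 15, matching y values: none (0 points).
  x = 12: rhs = 2, matching y values: none (0 points).
  x = 13: rhs = 4, matching y values: 2, 17 (2 points).
  x = 14: rhs = 8, matching y values: none (0 points).
  x = 15: rhs = 1, matching y values: 1, 18 (2 points).
  x = 16: rhs = 8, matching y values: none (0 points).
  x = 17: rhs = 16, matching y values: 4, 15 (2 points).
  x = 18: rhs = 12, matching y values: none (0 points).
Total affine count: 13.
Full point count |E(F_19)| = 13 + 1 = 14.
Hasse bound: |14 − (19+1)| = |-6| = 6 ≤ 2√19 ≈ 8.7178 ✓.


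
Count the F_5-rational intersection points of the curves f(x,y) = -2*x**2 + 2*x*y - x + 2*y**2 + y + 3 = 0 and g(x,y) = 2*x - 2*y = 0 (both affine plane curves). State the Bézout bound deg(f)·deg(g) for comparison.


Common zeros: {(1, 1), (4, 4)}; count = 2; Bézout bound = 2.

deg(f) = 2, deg(g) = 1, so Bézout bound = 2.
Scan x ∈ F_5. For each x, list the y ∈ F_5 with f(x, y) ≡ 0 and those with g(x, y) ≡ 0 (mod 5); the common zeros in that column are the intersection.
  x = 0: f ≡ 0 at y ∈ ∅; g ≡ 0 at y ∈ {0}; common: ∅.
  x = 1: f ≡ 0 at y ∈ {0, 1}; g ≡ 0 at y ∈ {1}; common: {1}.
  x = 2: f ≡ 0 at y ∈ {1, 4}; g ≡ 0 at y ∈ {2}; common: ∅.
  x = 3: f ≡ 0 at y ∈ ∅; g ≡ 0 at y ∈ {3}; common: ∅.
  x = 4: f ≡ 0 at y ∈ {4}; g ≡ 0 at y ∈ {4}; common: {4}.
Collecting: common zeros = {(1, 1), (4, 4)}, so the count is 2.
Comparison with the Bézout bound: 2 ≤ 2 = deg(f)·deg(g), as expected for curves with no common component (the bound is attained).


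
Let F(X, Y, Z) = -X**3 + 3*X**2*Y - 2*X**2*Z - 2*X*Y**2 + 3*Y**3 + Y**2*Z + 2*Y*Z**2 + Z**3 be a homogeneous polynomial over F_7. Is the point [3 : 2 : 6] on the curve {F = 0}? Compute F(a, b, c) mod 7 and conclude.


F(3,2,6) ≡ 2 (mod 7); P is NOT on the curve.

Evaluate F(3, 2, 6) term-by-term (mod 7).
  -X**3 ↦ -1·27·1·1 = -27
  3*X**2*Y ↦ 3·9·2·1 = 54
  -2*X**2*Z ↦ -2·9·1·6 = -108
  -2*X*Y**2 ↦ -2·3·4·1 = -24
  3*Y**3 ↦ 3·1·8·1 = 24
  Y**2*Z ↦ 1·1·4·6 = 24
  2*Y*Z**2 ↦ 2·1·2·36 = 144
  Z**3 ↦ 1·1·1·216 = 216
Sum: F(3, 2, 6) = (-27) + (54) + (-108) + (-24) + (24) + (24) + (144) + (216) = 303.
Reducing mod 7: 303 ≡ 2 (mod 7).
Since F(a, b, c) ≡ 2 ≠ 0 (mod 7), P does NOT lie on the curve.


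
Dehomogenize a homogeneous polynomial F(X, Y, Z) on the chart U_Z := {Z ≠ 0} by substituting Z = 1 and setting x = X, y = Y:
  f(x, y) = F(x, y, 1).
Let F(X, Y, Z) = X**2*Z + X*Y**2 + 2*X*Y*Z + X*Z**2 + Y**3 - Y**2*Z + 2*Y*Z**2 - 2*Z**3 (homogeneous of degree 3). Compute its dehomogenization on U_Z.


f(x, y) = x**2 + x*y**2 + 2*x*y + x + y**3 - y**2 + 2*y - 2

On U_Z we set Z = 1. Each monomial c·X^i·Y^j·Z^k in F becomes c·x^i·y^j·1^k = c·x^i·y^j.
Substituting Z = 1: F(X, Y, 1) = x**2 + x*y**2 + 2*x*y + x + y**3 - y**2 + 2*y - 2.
Note: deg(f) ≤ deg(F) = 3; strict inequality happens when F is divisible by Z (lost terms).


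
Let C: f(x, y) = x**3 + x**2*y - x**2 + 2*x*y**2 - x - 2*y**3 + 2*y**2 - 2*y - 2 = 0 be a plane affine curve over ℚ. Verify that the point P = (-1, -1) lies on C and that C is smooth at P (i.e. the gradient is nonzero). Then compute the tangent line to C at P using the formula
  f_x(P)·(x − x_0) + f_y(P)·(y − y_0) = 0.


Tangent line at P: 8*x - 7*y + 1 = 0.

Step 1: f(-1, -1) = 0, so P lies on C.
Step 2: partial derivatives
  f_x(x, y) = 3*x**2 + 2*x*y - 2*x + 2*y**2 - 1, f_y(x, y) = x**2 + 4*x*y - 6*y**2 + 4*y - 2.
  f_x(P) = 8, f_y(P) = -7 (gradient nonzero, so P is smooth).
Step 3: tangent line at P: 8·(x − -1) + -7·(y − -1) = 0.
Expanding: 8*x - 7*y + 1 = 0.


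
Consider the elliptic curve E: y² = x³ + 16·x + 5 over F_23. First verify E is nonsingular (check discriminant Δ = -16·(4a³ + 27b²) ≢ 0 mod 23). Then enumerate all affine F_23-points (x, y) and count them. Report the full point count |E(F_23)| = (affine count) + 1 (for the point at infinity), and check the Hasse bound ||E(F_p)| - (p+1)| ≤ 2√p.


Affine points = {(4, 8), (4, 15), (5, 7), (5, 16), (6, 8), (6, 15), (7, 0), (8, 1), (8, 22), (9, 2), (9, 21), (12, 4), (12, 19), (13, 8), (13, 15), (14, 11), (14, 12), (15, 3), (15, 20)}; affine count = 19; |E(F_23)| = 20.

Discriminant check: Δ ∝ 4a³ + 27b² = 4·16³ + 27·5² = 4·4096 + 27·25 ≡ 16 (mod 23). Nonzero ⇒ E is nonsingular.
For each x ∈ F_23, compute rhs = x³ + 16·x + 5 mod 23, then count y ∈ F_23 with y² ≡ rhs.
  x = 0: rhs = 5, matching y values: none (0 points).
  x = 1: rhs = 22, matching y values: none (0 points).
  x = 2: rhs = 22, matching y values: none (0 points).
  x = 3: rhs = 11, matching y values: none (0 points).
  x = 4: rhs = 18, matching y values: 8, 15 (2 points).
  x = 5: rhs = 3, matching y values: 7, 16 (2 points).
  x = 6: rhs = 18, matching y values: 8, 15 (2 points).
  x = 7: rhs = 0, matching y values: 0 (1 points).
  x = 8: rhs = 1, matching y values: 1, 22 (2 points).
  x = 9: rhs = 4, matching y values: 2, 21 (2 points).
  x = 10: rhs = 15, matching y values: none (0 points).
  x = 11: rhs = 17, matching y values: none (0 points).
  x = 12: rhs = 16, matching y values: 4, 19 (2 points).
  x = 13: rhs = 18, matching y values: 8, 15 (2 points).
  x = 14: rhs = 6, matching y values: 11, 12 (2 points).
  x = 15: rhs = 9, matching y values: 3, 20 (2 points).
  x = 16: rhs = 10, matching y values: none (0 points).
  x = 17: rhs = 15, matching y values: none (0 points).
  x = 18: rhs = 7, matching y values: none (0 points).
  x = 19: rhs = 15, matching y values: none (0 points).
  x = 20: rhs = 22, matching y values: none (0 points).
  x = 21: rhs = 11, matching y values: none (0 points).
  x = 22: rhs = 11, matching y values: none (0 points).
Total affine count: 19.
Full point count |E(F_23)| = 19 + 1 = 20.
Hasse bound: |20 − (23+1)| = |-4| = 4 ≤ 2√23 ≈ 9.5917 ✓.


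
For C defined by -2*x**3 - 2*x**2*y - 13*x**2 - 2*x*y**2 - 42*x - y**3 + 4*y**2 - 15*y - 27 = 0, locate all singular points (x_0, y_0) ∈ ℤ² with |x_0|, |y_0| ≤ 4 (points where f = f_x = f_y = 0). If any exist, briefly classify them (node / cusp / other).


Singular points: {(-3, 3)}; classification: node.

Compute partial derivatives:
  f_x = -6*x**2 - 4*x*y - 26*x - 2*y**2 - 42.
  f_y = -2*x**2 - 4*x*y - 3*y**2 + 8*y - 15.
Scan x_0 ∈ {−4, ..., 4}. For each x_0, f_y(x_0, y) is a polynomial in y; find its integer roots y ∈ {−4, ..., 4}, then test f_x and f at those candidates.
  x = -4: f_y(-4, y) = -3*y**2 + 24*y - 47; no integer root y with |y| ≤ 4.
  x = -3: f_y(-3, y) = -3*y**2 + 20*y - 33; vanishes at y ∈ {3}. (-3, 3): f_x = 0, f = 0 — SINGULAR.
  x = -2: f_y(-2, y) = -3*y**2 + 16*y - 23; no integer root y with |y| ≤ 4.
  x = -1: f_y(-1, y) = -3*y**2 + 12*y - 17; no integer root y with |y| ≤ 4.
  x = 0: f_y(0, y) = -3*y**2 + 8*y - 15; no integer root y with |y| ≤ 4.
  x = 1: f_y(1, y) = -3*y**2 + 4*y - 17; no integer root y with |y| ≤ 4.
  x = 2: f_y(2, y) = -3*y**2 - 23; no integer root y with |y| ≤ 4.
  x = 3: f_y(3, y) = -3*y**2 - 4*y - 33; no integer root y with |y| ≤ 4.
  x = 4: f_y(4, y) = -3*y**2 - 8*y - 47; no integer root y with |y| ≤ 4.
Only singular point on the grid: (-3, 3).
Classify: substitute x = -3 + u, y = 3 + v and expand: f = -2*u**3 - 2*u**2*v - u**2 - 2*u*v**2 - v**3 + v**2.
No constant or linear terms (consistent with a singular point). Quadratic part: -u**2 + v**2. Cubic part: -2*u**3 - 2*u**2*v - 2*u*v**2 - v**3.
The quadratic part v**2 - u**2 = (v − u)(v + u) splits into two distinct linear factors, so there are two distinct tangent lines y − 3 = ±(x − -3) — this is a node (ordinary double point).
Classification: node.


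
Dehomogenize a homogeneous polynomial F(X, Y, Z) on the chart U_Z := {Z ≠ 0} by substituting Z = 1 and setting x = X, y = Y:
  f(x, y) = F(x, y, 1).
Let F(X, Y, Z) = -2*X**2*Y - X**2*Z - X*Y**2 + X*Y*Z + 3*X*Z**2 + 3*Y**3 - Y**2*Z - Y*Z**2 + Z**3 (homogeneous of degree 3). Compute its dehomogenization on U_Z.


f(x, y) = -2*x**2*y - x**2 - x*y**2 + x*y + 3*x + 3*y**3 - y**2 - y + 1

On U_Z we set Z = 1. Each monomial c·X^i·Y^j·Z^k in F becomes c·x^i·y^j·1^k = c·x^i·y^j.
Substituting Z = 1: F(X, Y, 1) = -2*x**2*y - x**2 - x*y**2 + x*y + 3*x + 3*y**3 - y**2 - y + 1.
Note: deg(f) ≤ deg(F) = 3; strict inequality happens when F is divisible by Z (lost terms).


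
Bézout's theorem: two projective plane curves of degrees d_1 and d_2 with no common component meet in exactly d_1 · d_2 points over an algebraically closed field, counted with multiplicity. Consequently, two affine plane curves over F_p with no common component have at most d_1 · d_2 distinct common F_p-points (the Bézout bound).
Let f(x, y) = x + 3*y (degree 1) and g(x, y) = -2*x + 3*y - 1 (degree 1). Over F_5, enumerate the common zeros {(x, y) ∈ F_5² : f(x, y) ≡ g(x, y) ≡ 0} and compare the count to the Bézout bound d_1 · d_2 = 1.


Common zeros: {(3, 4)}; count = 1; Bézout bound = 1.

deg(f) = 1, deg(g) = 1, so Bézout bound = 1.
Scan x ∈ F_5. For each x, list the y ∈ F_5 with f(x, y) ≡ 0 and those with g(x, y) ≡ 0 (mod 5); the common zeros in that column are the intersection.
  x = 0: f ≡ 0 at y ∈ {0}; g ≡ 0 at y ∈ {2}; common: ∅.
  x = 1: f ≡ 0 at y ∈ {3}; g ≡ 0 at y ∈ {1}; common: ∅.
  x = 2: f ≡ 0 at y ∈ {1}; g ≡ 0 at y ∈ {0}; common: ∅.
  x = 3: f ≡ 0 at y ∈ {4}; g ≡ 0 at y ∈ {4}; common: {4}.
  x = 4: f ≡ 0 at y ∈ {2}; g ≡ 0 at y ∈ {3}; common: ∅.
Collecting: common zeros = {(3, 4)}, so the count is 1.
Comparison with the Bézout bound: 1 ≤ 1 = deg(f)·deg(g), as expected for curves with no common component (the bound is attained).


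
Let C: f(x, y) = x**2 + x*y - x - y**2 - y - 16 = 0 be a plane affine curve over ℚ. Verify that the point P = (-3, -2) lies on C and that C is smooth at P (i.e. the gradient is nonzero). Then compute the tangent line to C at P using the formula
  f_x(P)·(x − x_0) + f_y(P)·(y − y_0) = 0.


Tangent line at P: -9*x - 27 = 0.

Step 1: f(-3, -2) = 0, so P lies on C.
Step 2: partial derivatives
  f_x(x, y) = 2*x + y - 1, f_y(x, y) = x - 2*y - 1.
  f_x(P) = -9, f_y(P) = 0 (gradient nonzero, so P is smooth).
Step 3: tangent line at P: -9·(x − -3) + 0·(y − -2) = 0.
Expanding: -9*x - 27 = 0.


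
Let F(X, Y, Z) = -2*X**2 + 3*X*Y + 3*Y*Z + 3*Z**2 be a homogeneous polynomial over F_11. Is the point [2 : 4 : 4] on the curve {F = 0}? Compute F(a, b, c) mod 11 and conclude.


F(2,4,4) ≡ 2 (mod 11); P is NOT on the curve.

Evaluate F(2, 4, 4) term-by-term (mod 11).
  -2*X**2 ↦ -2·4·1·1 = -8
  3*X*Y ↦ 3·2·4·1 = 24
  3*Y*Z ↦ 3·1·4·4 = 48
  3*Z**2 ↦ 3·1·1·16 = 48
Sum: F(2, 4, 4) = (-8) + (24) + (48) + (48) = 112.
Reducing mod 11: 112 ≡ 2 (mod 11).
Since F(a, b, c) ≡ 2 ≠ 0 (mod 11), P does NOT lie on the curve.


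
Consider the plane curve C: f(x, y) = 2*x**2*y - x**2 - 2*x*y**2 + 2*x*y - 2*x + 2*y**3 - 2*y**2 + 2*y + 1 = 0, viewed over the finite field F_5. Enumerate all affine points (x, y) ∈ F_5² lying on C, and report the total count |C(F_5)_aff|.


Affine F_5-points: {(0, 4), (1, 2), (2, 3), (3, 4)}; count = 4.

For each of the 25 pairs (x, y) ∈ F_5², evaluate f(x, y) mod 5. Record the zeros.
  x = 0: [0↦1, 1↦3, 2↦3, 3↦3, 4↦0]  zeros at y ∈ {4}
  x = 1: [0↦3, 1↦2, 2↦0, 3↦4, 4↦1]  zeros at y ∈ {2}
  x = 2: [0↦3, 1↦3, 2↦3, 3↦0, 4↦1]  zeros at y ∈ {3}
  x = 3: [0↦1, 1↦1, 2↦2, 3↦1, 4↦0]  zeros at y ∈ {4}
  x = 4: [0↦2, 1↦1, 2↦2, 3↦2, 4↦3]  zeros at y ∈ ∅
Collecting zeros: affine points = {(0, 4), (1, 2), (2, 3), (3, 4)}.
Total count |C(F_5)_aff| = 4.


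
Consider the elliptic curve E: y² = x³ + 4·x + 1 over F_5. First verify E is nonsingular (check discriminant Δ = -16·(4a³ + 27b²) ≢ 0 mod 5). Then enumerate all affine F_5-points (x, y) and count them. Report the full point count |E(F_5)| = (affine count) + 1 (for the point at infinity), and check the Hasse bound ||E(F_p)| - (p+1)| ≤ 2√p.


Affine points = {(0, 1), (0, 4), (1, 1), (1, 4), (3, 0), (4, 1), (4, 4)}; affine count = 7; |E(F_5)| = 8.

Discriminant check: Δ ∝ 4a³ + 27b² = 4·4³ + 27·1² = 4·64 + 27·1 ≡ 3 (mod 5). Nonzero ⇒ E is nonsingular.
For each x ∈ F_5, compute rhs = x³ + 4·x + 1 mod 5, then count y ∈ F_5 with y² ≡ rhs.
  x = 0: rhs = 1, matching y values: 1, 4 (2 points).
  x = 1: rhs = 1, matching y values: 1, 4 (2 points).
  x = 2: rhs = 2, matching y values: none (0 points).
  x = 3: rhs = 0, matching y values: 0 (1 points).
  x = 4: rhs = 1, matching y values: 1, 4 (2 points).
Total affine count: 7.
Full point count |E(F_5)| = 7 + 1 = 8.
Hasse bound: |8 − (5+1)| = |2| = 2 ≤ 2√5 ≈ 4.4721 ✓.


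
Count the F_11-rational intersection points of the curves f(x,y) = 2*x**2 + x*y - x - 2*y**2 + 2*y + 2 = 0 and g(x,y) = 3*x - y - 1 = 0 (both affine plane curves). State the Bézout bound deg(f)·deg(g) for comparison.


Common zeros: {(2, 5), (6, 6)}; count = 2; Bézout bound = 2.

deg(f) = 2, deg(g) = 1, so Bézout bound = 2.
Scan x ∈ F_11. For each x, list the y ∈ F_11 with f(x, y) ≡ 0 and those with g(x, y) ≡ 0 (mod 11); the common zeros in that column are the intersection.
  x = 0: f ≡ 0 at y ∈ {4, 8}; g ≡ 0 at y ∈ {10}; common: ∅.
  x = 1: f ≡ 0 at y ∈ {9}; g ≡ 0 at y ∈ {2}; common: ∅.
  x = 2: f ≡ 0 at y ∈ {5, 8}; g ≡ 0 at y ∈ {5}; common: {5}.
  x = 3: f ≡ 0 at y ∈ ∅; g ≡ 0 at y ∈ {8}; common: ∅.
  x = 4: f ≡ 0 at y ∈ {4, 10}; g ≡ 0 at y ∈ {0}; common: ∅.
  x = 5: f ≡ 0 at y ∈ ∅; g ≡ 0 at y ∈ {3}; common: ∅.
  x = 6: f ≡ 0 at y ∈ {6, 9}; g ≡ 0 at y ∈ {6}; common: {6}.
  x = 7: f ≡ 0 at y ∈ {5}; g ≡ 0 at y ∈ {9}; common: ∅.
  x = 8: f ≡ 0 at y ∈ {6, 10}; g ≡ 0 at y ∈ {1}; common: ∅.
  x = 9: f ≡ 0 at y ∈ ∅; g ≡ 0 at y ∈ {4}; common: ∅.
  x = 10: f ≡ 0 at y ∈ ∅; g ≡ 0 at y ∈ {7}; common: ∅.
Collecting: common zeros = {(2, 5), (6, 6)}, so the count is 2.
Comparison with the Bézout bound: 2 ≤ 2 = deg(f)·deg(g), as expected for curves with no common component (the bound is attained).


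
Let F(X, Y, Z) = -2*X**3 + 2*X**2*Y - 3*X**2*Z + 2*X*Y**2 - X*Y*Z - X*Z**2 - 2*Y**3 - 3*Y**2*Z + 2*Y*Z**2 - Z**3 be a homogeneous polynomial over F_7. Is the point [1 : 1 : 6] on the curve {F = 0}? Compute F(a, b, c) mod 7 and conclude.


F(1,1,6) ≡ 2 (mod 7); P is NOT on the curve.

Evaluate F(1, 1, 6) term-by-term (mod 7).
  -2*X**3 ↦ -2·1·1·1 = -2
  2*X**2*Y ↦ 2·1·1·1 = 2
  -3*X**2*Z ↦ -3·1·1·6 = -18
  2*X*Y**2 ↦ 2·1·1·1 = 2
  -X*Y*Z ↦ -1·1·1·6 = -6
  -X*Z**2 ↦ -1·1·1·36 = -36
  -2*Y**3 ↦ -2·1·1·1 = -2
  -3*Y**2*Z ↦ -3·1·1·6 = -18
  2*Y*Z**2 ↦ 2·1·1·36 = 72
  -Z**3 ↦ -1·1·1·216 = -216
Sum: F(1, 1, 6) = (-2) + (2) + (-18) + (2) + (-6) + (-36) + (-2) + (-18) + (72) + (-216) = -222.
Reducing mod 7: -222 ≡ 2 (mod 7).
Since F(a, b, c) ≡ 2 ≠ 0 (mod 7), P does NOT lie on the curve.


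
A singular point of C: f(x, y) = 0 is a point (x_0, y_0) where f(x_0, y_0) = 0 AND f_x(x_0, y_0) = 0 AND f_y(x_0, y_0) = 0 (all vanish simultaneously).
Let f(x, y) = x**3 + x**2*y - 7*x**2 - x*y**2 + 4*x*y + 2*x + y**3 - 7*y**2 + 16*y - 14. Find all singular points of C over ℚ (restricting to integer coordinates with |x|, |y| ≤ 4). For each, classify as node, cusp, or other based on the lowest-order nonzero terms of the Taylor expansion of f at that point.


Singular points: {(1, 3)}; classification: node.

Compute partial derivatives:
  f_x = 3*x**2 + 2*x*y - 14*x - y**2 + 4*y + 2.
  f_y = x**2 - 2*x*y + 4*x + 3*y**2 - 14*y + 16.
Scan x_0 ∈ {−4, ..., 4}. For each x_0, f_y(x_0, y) is a polynomial in y; find its integer roots y ∈ {−4, ..., 4}, then test f_x and f at those candidates.
  x = -4: f_y(-4, y) = 3*y**2 - 6*y + 16; no integer root y with |y| ≤ 4.
  x = -3: f_y(-3, y) = 3*y**2 - 8*y + 13; no integer root y with |y| ≤ 4.
  x = -2: f_y(-2, y) = 3*y**2 - 10*y + 12; no integer root y with |y| ≤ 4.
  x = -1: f_y(-1, y) = 3*y**2 - 12*y + 13; no integer root y with |y| ≤ 4.
  x = 0: f_y(0, y) = 3*y**2 - 14*y + 16; vanishes at y ∈ {2}. (0, 2): f_x = 6 ≠ 0.
  x = 1: f_y(1, y) = 3*y**2 - 16*y + 21; vanishes at y ∈ {3}. (1, 3): f_x = 0, f = 0 — SINGULAR.
  x = 2: f_y(2, y) = 3*y**2 - 18*y + 28; no integer root y with |y| ≤ 4.
  x = 3: f_y(3, y) = 3*y**2 - 20*y + 37; no integer root y with |y| ≤ 4.
  x = 4: f_y(4, y) = 3*y**2 - 22*y + 48; no integer root y with |y| ≤ 4.
Only singular point on the grid: (1, 3).
Classify: substitute x = 1 + u, y = 3 + v and expand: f = u**3 + u**2*v - u**2 - u*v**2 + v**3 + v**2.
No constant or linear terms (consistent with a singular point). Quadratic part: -u**2 + v**2. Cubic part: u**3 + u**2*v - u*v**2 + v**3.
The quadratic part v**2 - u**2 = (v − u)(v + u) splits into two distinct linear factors, so there are two distinct tangent lines y − 3 = ±(x − 1) — this is a node (ordinary double point).
Classification: node.


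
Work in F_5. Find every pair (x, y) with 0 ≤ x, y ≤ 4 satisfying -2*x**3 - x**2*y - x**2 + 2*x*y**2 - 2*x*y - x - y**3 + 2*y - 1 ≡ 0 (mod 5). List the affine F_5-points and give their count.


Affine F_5-points: {(0, 1), (0, 2), (1, 0), (1, 1), (3, 1), (4, 3)}; count = 6.

For each of the 25 pairs (x, y) ∈ F_5², evaluate f(x, y) mod 5. Record the zeros.
  x = 0: [0↦4, 1↦0, 2↦0, 3↦3, 4↦3]  zeros at y ∈ {1, 2}
  x = 1: [0↦0, 1↦0, 2↦3, 3↦3, 4↦4]  zeros at y ∈ {0, 1}
  x = 2: [0↦2, 1↦4, 2↦3, 3↦3, 4↦3]  zeros at y ∈ ∅
  x = 3: [0↦3, 1↦0, 2↦3, 3↦1, 4↦3]  zeros at y ∈ {1}
  x = 4: [0↦1, 1↦1, 2↦1, 3↦0, 4↦2]  zeros at y ∈ {3}
Collecting zeros: affine points = {(0, 1), (0, 2), (1, 0), (1, 1), (3, 1), (4, 3)}.
Total count |C(F_5)_aff| = 6.


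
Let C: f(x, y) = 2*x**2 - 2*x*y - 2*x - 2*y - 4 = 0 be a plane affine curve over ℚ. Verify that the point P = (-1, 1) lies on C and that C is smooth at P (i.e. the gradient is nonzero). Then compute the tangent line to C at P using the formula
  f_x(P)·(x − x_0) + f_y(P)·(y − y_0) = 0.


Tangent line at P: -8*x - 8 = 0.

Step 1: f(-1, 1) = 0, so P lies on C.
Step 2: partial derivatives
  f_x(x, y) = 4*x - 2*y - 2, f_y(x, y) = -2*x - 2.
  f_x(P) = -8, f_y(P) = 0 (gradient nonzero, so P is smooth).
Step 3: tangent line at P: -8·(x − -1) + 0·(y − 1) = 0.
Expanding: -8*x - 8 = 0.


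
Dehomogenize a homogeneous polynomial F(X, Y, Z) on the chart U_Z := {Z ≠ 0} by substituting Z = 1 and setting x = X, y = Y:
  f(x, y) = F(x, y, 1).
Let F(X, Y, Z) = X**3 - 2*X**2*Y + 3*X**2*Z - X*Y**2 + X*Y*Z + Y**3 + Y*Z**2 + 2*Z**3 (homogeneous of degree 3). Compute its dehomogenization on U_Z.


f(x, y) = x**3 - 2*x**2*y + 3*x**2 - x*y**2 + x*y + y**3 + y + 2

On U_Z we set Z = 1. Each monomial c·X^i·Y^j·Z^k in F becomes c·x^i·y^j·1^k = c·x^i·y^j.
Substituting Z = 1: F(X, Y, 1) = x**3 - 2*x**2*y + 3*x**2 - x*y**2 + x*y + y**3 + y + 2.
Note: deg(f) ≤ deg(F) = 3; strict inequality happens when F is divisible by Z (lost terms).


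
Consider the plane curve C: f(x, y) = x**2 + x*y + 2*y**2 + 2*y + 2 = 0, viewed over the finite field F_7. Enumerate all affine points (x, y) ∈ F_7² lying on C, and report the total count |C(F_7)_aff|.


Affine F_7-points: {(0, 2), (0, 4), (3, 4), (4, 5), (4, 6), (5, 2), (5, 5)}; count = 7.

For each of the 49 pairs (x, y) ∈ F_7², evaluate f(x, y) mod 7. Record the zeros.
  x = 0: [0↦2, 1↦6, 2↦0, 3↦5, 4↦0, 5↦6, 6↦2]  zeros at y ∈ {2, 4}
  x = 1: [0↦3, 1↦1, 2↦3, 3↦2, 4↦5, 5↦5, 6↦2]  zeros at y ∈ ∅
  x = 2: [0↦6, 1↦5, 2↦1, 3↦1, 4↦5, 5↦6, 6↦4]  zeros at y ∈ ∅
  x = 3: [0↦4, 1↦4, 2↦1, 3↦2, 4↦0, 5↦2, 6↦1]  zeros at y ∈ {4}
  x = 4: [0↦4, 1↦5, 2↦3, 3↦5, 4↦4, 5↦0, 6↦0]  zeros at y ∈ {5, 6}
  x = 5: [0↦6, 1↦1, 2↦0, 3↦3, 4↦3, 5↦0, 6↦1]  zeros at y ∈ {2, 5}
  x = 6: [0↦3, 1↦6, 2↦6, 3↦3, 4↦4, 5↦2, 6↦4]  zeros at y ∈ ∅
Collecting zeros: affine points = {(0, 2), (0, 4), (3, 4), (4, 5), (4, 6), (5, 2), (5, 5)}.
Total count |C(F_7)_aff| = 7.


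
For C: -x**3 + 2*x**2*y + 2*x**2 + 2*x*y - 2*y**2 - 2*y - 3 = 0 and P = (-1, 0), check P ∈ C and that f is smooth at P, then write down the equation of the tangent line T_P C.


Tangent line at P: -7*x - 2*y - 7 = 0.

Step 1: f(-1, 0) = 0, so P lies on C.
Step 2: partial derivatives
  f_x(x, y) = -3*x**2 + 4*x*y + 4*x + 2*y, f_y(x, y) = 2*x**2 + 2*x - 4*y - 2.
  f_x(P) = -7, f_y(P) = -2 (gradient nonzero, so P is smooth).
Step 3: tangent line at P: -7·(x − -1) + -2·(y − 0) = 0.
Expanding: -7*x - 2*y - 7 = 0.


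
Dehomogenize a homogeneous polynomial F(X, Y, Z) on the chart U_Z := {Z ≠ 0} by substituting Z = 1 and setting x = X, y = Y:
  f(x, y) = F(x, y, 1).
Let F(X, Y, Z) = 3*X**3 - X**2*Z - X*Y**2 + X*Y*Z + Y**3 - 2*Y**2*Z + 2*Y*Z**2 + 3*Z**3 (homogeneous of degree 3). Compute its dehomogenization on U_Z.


f(x, y) = 3*x**3 - x**2 - x*y**2 + x*y + y**3 - 2*y**2 + 2*y + 3

On U_Z we set Z = 1. Each monomial c·X^i·Y^j·Z^k in F becomes c·x^i·y^j·1^k = c·x^i·y^j.
Substituting Z = 1: F(X, Y, 1) = 3*x**3 - x**2 - x*y**2 + x*y + y**3 - 2*y**2 + 2*y + 3.
Note: deg(f) ≤ deg(F) = 3; strict inequality happens when F is divisible by Z (lost terms).


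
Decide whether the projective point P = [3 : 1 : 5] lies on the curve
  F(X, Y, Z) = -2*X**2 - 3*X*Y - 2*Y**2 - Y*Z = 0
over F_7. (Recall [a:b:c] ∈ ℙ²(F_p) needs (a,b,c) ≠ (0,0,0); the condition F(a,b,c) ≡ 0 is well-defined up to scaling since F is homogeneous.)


F(3,1,5) ≡ 1 (mod 7); P is NOT on the curve.

Evaluate F(3, 1, 5) term-by-term (mod 7).
  -2*X**2 ↦ -2·9·1·1 = -18
  -3*X*Y ↦ -3·3·1·1 = -9
  -2*Y**2 ↦ -2·1·1·1 = -2
  -Y*Z ↦ -1·1·1·5 = -5
Sum: F(3, 1, 5) = (-18) + (-9) + (-2) + (-5) = -34.
Reducing mod 7: -34 ≡ 1 (mod 7).
Since F(a, b, c) ≡ 1 ≠ 0 (mod 7), P does NOT lie on the curve.


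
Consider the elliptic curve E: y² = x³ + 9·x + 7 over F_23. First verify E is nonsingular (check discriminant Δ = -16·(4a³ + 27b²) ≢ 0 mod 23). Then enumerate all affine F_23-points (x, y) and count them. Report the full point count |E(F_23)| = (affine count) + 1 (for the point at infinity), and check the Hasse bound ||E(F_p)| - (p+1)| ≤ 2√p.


Affine points = {(5, 4), (5, 19), (6, 1), (6, 22), (8, 4), (8, 19), (9, 9), (9, 14), (10, 4), (10, 19), (12, 7), (12, 16), (14, 5), (14, 18), (17, 6), (17, 17), (21, 2), (21, 21)}; affine count = 18; |E(F_23)| = 19.

Discriminant check: Δ ∝ 4a³ + 27b² = 4·9³ + 27·7² = 4·729 + 27·49 ≡ 7 (mod 23). Nonzero ⇒ E is nonsingular.
For each x ∈ F_23, compute rhs = x³ + 9·x + 7 mod 23, then count y ∈ F_23 with y² ≡ rhs.
  x = 0: rhs = 7, matching y values: none (0 points).
  x = 1: rhs = 17, matching y values: none (0 points).
  x = 2: rhs = 10, matching y values: none (0 points).
  x = 3: rhs = 15, matching y values: none (0 points).
  x = 4: rhs = 15, matching y values: none (0 points).
  x = 5: rhs = 16, matching y values: 4, 19 (2 points).
  x = 6: rhs = 1, matching y values: 1, 22 (2 points).
  x = 7: rhs = 22, matching y values: none (0 points).
  x = 8: rhs = 16, matching y values: 4, 19 (2 points).
  x = 9: rhs = 12, matching y values: 9, 14 (2 points).
  x = 10: rhs = 16, matching y values: 4, 19 (2 points).
  x = 11: rhs = 11, matching y values: none (0 points).
  x = 12: rhs = 3, matching y values: 7, 16 (2 points).
  x = 13: rhs = 21, matching y values: none (0 points).
  x = 14: rhs = 2, matching y values: 5, 18 (2 points).
  x = 15: rhs = 21, matching y values: none (0 points).
  x = 16: rhs = 15, matching y values: none (0 points).
  x = 17: rhs = 13, matching y values: 6, 17 (2 points).
  x = 18: rhs = 21, matching y values: none (0 points).
  x = 19: rhs = 22, matching y values: none (0 points).
  x = 20: rhs = 22, matching y values: none (0 points).
  x = 21: rhs = 4, matching y values: 2, 21 (2 points).
  x = 22: rhs = 20, matching y values: none (0 points).
Total affine count: 18.
Full point count |E(F_23)| = 18 + 1 = 19.
Hasse bound: |19 − (23+1)| = |-5| = 5 ≤ 2√23 ≈ 9.5917 ✓.


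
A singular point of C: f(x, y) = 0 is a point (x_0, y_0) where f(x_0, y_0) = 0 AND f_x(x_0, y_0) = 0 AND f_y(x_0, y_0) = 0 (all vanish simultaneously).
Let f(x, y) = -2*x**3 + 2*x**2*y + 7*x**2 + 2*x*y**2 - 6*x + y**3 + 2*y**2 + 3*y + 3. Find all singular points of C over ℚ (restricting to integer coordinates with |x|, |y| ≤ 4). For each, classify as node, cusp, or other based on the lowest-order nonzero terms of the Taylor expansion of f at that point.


Singular points: {(1, -1)}; classification: node.

Compute partial derivatives:
  f_x = -6*x**2 + 4*x*y + 14*x + 2*y**2 - 6.
  f_y = 2*x**2 + 4*x*y + 3*y**2 + 4*y + 3.
Scan x_0 ∈ {−4, ..., 4}. For each x_0, f_y(x_0, y) is a polynomial in y; find its integer roots y ∈ {−4, ..., 4}, then test f_x and f at those candidates.
  x = -4: f_y(-4, y) = 3*y**2 - 12*y + 35; no integer root y with |y| ≤ 4.
  x = -3: f_y(-3, y) = 3*y**2 - 8*y + 21; no integer root y with |y| ≤ 4.
  x = -2: f_y(-2, y) = 3*y**2 - 4*y + 11; no integer root y with |y| ≤ 4.
  x = -1: f_y(-1, y) = 3*y**2 + 5; no integer root y with |y| ≤ 4.
  x = 0: f_y(0, y) = 3*y**2 + 4*y + 3; no integer root y with |y| ≤ 4.
  x = 1: f_y(1, y) = 3*y**2 + 8*y + 5; vanishes at y ∈ {-1}. (1, -1): f_x = 0, f = 0 — SINGULAR.
  x = 2: f_y(2, y) = 3*y**2 + 12*y + 11; no integer root y with |y| ≤ 4.
  x = 3: f_y(3, y) = 3*y**2 + 16*y + 21; vanishes at y ∈ {-3}. (3, -3): f_x = -36 ≠ 0.
  x = 4: f_y(4, y) = 3*y**2 + 20*y + 35; no integer root y with |y| ≤ 4.
Only singular point on the grid: (1, -1).
Classify: substitute x = 1 + u, y = -1 + v and expand: f = -2*u**3 + 2*u**2*v - u**2 + 2*u*v**2 + v**3 + v**2.
No constant or linear terms (consistent with a singular point). Quadratic part: -u**2 + v**2. Cubic part: -2*u**3 + 2*u**2*v + 2*u*v**2 + v**3.
The quadratic part v**2 - u**2 = (v − u)(v + u) splits into two distinct linear factors, so there are two distinct tangent lines y − -1 = ±(x − 1) — this is a node (ordinary double point).
Classification: node.
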